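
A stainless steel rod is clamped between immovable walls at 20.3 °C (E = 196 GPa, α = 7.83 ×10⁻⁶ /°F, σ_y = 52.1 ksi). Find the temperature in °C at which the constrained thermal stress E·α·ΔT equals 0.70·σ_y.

111 °C

α = 7.83×10⁻⁶/°F × 9/5 = 14.1×10⁻⁶/K.
σ_y = 52.1 ksi = 359.2 MPa.
E·α·ΔT = 251.5 MPa ⇒ ΔT = 251.5 / (196.0×10³ × 14.1×10⁻⁶) = 91.03 K.
T = 20.3 + 91.03 = 111.3 °C.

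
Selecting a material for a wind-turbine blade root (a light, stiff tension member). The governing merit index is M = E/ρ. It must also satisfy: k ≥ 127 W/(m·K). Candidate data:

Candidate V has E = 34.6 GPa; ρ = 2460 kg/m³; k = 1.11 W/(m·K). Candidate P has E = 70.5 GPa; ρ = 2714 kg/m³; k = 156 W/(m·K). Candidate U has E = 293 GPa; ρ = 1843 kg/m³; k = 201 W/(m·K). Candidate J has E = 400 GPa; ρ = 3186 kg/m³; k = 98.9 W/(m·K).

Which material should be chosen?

Screen on constraints: k ≥ 127 W/(m·K). Survivors: candidate P, candidate U.
Evaluate M for each candidate:
  candidate U: M = 159 MN·m/kg
  candidate P: M = 26.0 MN·m/kg
The maximum is for candidate U.

candidate U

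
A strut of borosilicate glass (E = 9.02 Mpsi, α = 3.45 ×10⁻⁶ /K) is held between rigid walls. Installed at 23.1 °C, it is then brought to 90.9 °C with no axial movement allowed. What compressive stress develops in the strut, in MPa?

14.5 MPa

E = 9.02 Mpsi = 62.19 GPa.
ΔT = 67.80 K. Constrained thermal stress σ = E·α·ΔT = 62.19×10³ MPa × 3.45×10⁻⁶ × 67.80 = 14.5 MPa (compressive).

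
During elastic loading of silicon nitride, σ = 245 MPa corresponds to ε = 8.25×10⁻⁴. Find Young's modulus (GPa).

297 GPa

E = σ/ε = 245 MPa / 8.25×10⁻⁴ = 297000 MPa = 297 GPa.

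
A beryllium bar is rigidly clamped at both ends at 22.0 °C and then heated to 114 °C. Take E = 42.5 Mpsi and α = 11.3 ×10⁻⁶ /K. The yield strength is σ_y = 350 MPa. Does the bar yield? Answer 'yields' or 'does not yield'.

does not yield

E = 42.5 Mpsi = 293.0 GPa.
ΔT = 92.00 K. Constrained thermal stress σ = E·α·ΔT = 293.0×10³ MPa × 11.3×10⁻⁶ × 92.00 = 305 MPa (compressive).
Compare to σ_y = 350 MPa: σ < σ_y, so it does not yield.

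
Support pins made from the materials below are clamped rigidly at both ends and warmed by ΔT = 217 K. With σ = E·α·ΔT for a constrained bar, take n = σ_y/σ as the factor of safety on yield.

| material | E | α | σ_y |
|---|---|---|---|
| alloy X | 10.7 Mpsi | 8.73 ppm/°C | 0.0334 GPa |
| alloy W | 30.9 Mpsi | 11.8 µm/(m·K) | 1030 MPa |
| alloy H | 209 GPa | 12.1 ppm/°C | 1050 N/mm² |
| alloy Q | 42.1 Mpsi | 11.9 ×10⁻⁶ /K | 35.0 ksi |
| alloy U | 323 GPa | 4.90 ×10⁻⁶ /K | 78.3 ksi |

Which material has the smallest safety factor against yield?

Converting E to GPa, α to ×10⁻⁶/K, σ_y to MPa, then σ and n for each:
  alloy X: E = 73.77, α = 8.73, σ_y = 33.40 → σ = 140 MPa, n = 0.239
  alloy W: E = 213.0, α = 11.8, σ_y = 1030 → σ = 546 MPa, n = 1.89
  alloy H: E = 209.0, α = 12.1, σ_y = 1050 → σ = 549 MPa, n = 1.91
  alloy Q: E = 290.3, α = 11.9, σ_y = 241.3 → σ = 750 MPa, n = 0.322
  alloy U: E = 323.0, α = 4.90, σ_y = 539.9 → σ = 343 MPa, n = 1.57
The minimum is alloy X at n = 0.239.

alloy X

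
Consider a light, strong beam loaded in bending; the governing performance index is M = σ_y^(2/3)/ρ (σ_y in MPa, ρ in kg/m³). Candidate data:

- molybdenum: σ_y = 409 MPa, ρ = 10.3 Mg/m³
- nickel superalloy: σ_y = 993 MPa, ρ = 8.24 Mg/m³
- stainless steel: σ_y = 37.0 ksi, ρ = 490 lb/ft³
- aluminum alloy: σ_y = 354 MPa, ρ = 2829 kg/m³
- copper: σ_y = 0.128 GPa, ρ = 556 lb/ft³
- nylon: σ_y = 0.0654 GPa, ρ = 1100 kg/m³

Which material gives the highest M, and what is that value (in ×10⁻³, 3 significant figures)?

Normalizing units and computing the index:
  molybdenum: σ_y = 409.0 MPa, ρ = 10300 kg/m³
  nickel superalloy: σ_y = 993.0 MPa, ρ = 8240 kg/m³
  stainless steel: σ_y = 255.1 MPa, ρ = 7849 kg/m³
  aluminum alloy: σ_y = 354.0 MPa, ρ = 2829 kg/m³
  copper: σ_y = 128.0 MPa, ρ = 8906 kg/m³
  nylon: σ_y = 65.40 MPa, ρ = 1100 kg/m³
  aluminum alloy: M = 17.7×10⁻³
  nylon: M = 14.8×10⁻³
  nickel superalloy: M = 12.1×10⁻³
  molybdenum: M = 5.35×10⁻³
  stainless steel: M = 5.12×10⁻³
  copper: M = 2.85×10⁻³
Aluminum alloy has the largest M.

aluminum alloy, M = 17.7×10⁻³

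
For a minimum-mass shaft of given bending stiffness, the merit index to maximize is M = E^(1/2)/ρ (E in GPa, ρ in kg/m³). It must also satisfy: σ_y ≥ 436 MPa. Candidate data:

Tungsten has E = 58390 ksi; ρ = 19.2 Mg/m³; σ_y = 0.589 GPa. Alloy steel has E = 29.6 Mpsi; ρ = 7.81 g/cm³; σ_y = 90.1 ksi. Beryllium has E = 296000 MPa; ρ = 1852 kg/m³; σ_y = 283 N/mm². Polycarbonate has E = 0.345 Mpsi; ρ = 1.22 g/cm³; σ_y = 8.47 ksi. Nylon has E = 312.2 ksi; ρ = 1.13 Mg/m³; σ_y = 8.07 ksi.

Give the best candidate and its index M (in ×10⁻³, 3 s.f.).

alloy steel, M = 1.83×10⁻³

Screen on constraints: σ_y ≥ 436 MPa. Survivors: tungsten, alloy steel.
Convert each candidate to consistent units, then evaluate M:
  tungsten: E = 402.6 GPa, ρ = 19200 kg/m³
  alloy steel: E = 204.1 GPa, ρ = 7810 kg/m³
  alloy steel: M = 1.83×10⁻³
  tungsten: M = 1.05×10⁻³
Alloy steel ranks first.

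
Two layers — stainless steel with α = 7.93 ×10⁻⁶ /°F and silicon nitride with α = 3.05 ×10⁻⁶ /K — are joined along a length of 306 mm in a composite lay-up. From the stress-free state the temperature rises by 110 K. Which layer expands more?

stainless steel

stainless steel: α = 7.93×10⁻⁶/°F × 9/5 = 14.3×10⁻⁶/K.
α(stainless steel) = 14.3×10⁻⁶/K vs α(silicon nitride) = 3.05×10⁻⁶/K.
Higher α expands more for the same ΔT: stainless steel.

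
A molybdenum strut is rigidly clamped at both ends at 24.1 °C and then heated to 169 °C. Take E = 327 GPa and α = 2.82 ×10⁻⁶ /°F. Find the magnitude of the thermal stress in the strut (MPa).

α = 2.82×10⁻⁶/°F × 9/5 = 5.08×10⁻⁶/K.
ΔT = 144.9 K. Constrained thermal stress σ = E·α·ΔT = 327.0×10³ MPa × 5.08×10⁻⁶ × 144.9 = 241 MPa (compressive).

241 MPa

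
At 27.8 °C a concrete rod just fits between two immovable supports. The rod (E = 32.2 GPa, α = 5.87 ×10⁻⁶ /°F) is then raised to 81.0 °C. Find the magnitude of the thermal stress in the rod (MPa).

α = 5.87×10⁻⁶/°F × 9/5 = 10.6×10⁻⁶/K.
ΔT = 53.20 K. Constrained thermal stress σ = E·α·ΔT = 32.20×10³ MPa × 10.6×10⁻⁶ × 53.20 = 18.1 MPa (compressive).

18.1 MPa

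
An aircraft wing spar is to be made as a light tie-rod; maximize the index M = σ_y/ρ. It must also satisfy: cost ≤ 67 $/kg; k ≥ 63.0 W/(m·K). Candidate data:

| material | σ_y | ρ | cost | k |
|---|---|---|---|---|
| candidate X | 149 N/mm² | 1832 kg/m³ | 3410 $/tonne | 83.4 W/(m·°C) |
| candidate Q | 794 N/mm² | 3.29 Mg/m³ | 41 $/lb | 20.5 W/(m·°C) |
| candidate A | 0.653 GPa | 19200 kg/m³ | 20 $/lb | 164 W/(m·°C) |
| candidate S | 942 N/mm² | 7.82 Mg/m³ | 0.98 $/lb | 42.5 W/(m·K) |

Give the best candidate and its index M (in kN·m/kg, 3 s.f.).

candidate X, M = 81.3 kN·m/kg

Screen on constraints: cost ≤ 67 $/kg; k ≥ 63.0 W/(m·K). Survivors: candidate X, candidate A.
Convert each candidate to consistent units, then evaluate M:
  candidate X: σ_y = 149.0 MPa, ρ = 1832 kg/m³
  candidate A: σ_y = 653.0 MPa, ρ = 19200 kg/m³
  candidate X: M = 81.3 kN·m/kg
  candidate A: M = 34.0 kN·m/kg
Candidate X has the largest M.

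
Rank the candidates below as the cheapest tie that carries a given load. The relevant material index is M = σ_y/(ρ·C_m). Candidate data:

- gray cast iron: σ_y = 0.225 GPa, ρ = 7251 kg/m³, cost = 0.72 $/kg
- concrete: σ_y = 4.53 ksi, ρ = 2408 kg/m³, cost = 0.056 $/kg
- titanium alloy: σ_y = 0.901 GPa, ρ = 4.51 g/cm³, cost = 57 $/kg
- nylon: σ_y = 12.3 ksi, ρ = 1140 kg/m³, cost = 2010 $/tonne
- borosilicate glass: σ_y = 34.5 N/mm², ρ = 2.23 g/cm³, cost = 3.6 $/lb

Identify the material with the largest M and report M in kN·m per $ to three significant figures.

concrete, M = 232 kN·m per $

Convert each candidate to consistent units, then evaluate M:
  gray cast iron: σ_y = 225.0 MPa, ρ = 7251 kg/m³, cost = 0.7200 $/kg
  concrete: σ_y = 31.23 MPa, ρ = 2408 kg/m³, cost = 0.05600 $/kg
  titanium alloy: σ_y = 901.0 MPa, ρ = 4510 kg/m³, cost = 57.00 $/kg
  nylon: σ_y = 84.81 MPa, ρ = 1140 kg/m³, cost = 2.010 $/kg
  borosilicate glass: σ_y = 34.50 MPa, ρ = 2230 kg/m³, cost = 7.937 $/kg
  concrete: M = 232 kN·m per $
  gray cast iron: M = 43.1 kN·m per $
  nylon: M = 37.0 kN·m per $
  titanium alloy: M = 3.50 kN·m per $
  borosilicate glass: M = 1.95 kN·m per $
Concrete has the largest M.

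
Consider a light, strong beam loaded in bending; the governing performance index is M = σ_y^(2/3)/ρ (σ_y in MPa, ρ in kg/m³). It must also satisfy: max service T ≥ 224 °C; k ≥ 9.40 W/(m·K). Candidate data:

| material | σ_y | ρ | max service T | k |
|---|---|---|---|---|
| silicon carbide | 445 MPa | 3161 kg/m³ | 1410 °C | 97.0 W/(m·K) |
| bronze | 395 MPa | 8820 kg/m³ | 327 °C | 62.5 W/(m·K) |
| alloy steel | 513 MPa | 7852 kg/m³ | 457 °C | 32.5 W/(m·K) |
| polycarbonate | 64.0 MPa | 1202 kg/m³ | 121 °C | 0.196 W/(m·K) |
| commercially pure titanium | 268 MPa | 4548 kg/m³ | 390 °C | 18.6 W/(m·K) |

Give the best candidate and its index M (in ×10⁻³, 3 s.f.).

silicon carbide, M = 18.4×10⁻³

Screen on constraints: max service T ≥ 224 °C; k ≥ 9.40 W/(m·K). Survivors: silicon carbide, bronze, alloy steel, commercially pure titanium.
Evaluate M for each candidate:
  silicon carbide: M = 18.4×10⁻³
  commercially pure titanium: M = 9.14×10⁻³
  alloy steel: M = 8.16×10⁻³
  bronze: M = 6.10×10⁻³
Silicon carbide ranks first.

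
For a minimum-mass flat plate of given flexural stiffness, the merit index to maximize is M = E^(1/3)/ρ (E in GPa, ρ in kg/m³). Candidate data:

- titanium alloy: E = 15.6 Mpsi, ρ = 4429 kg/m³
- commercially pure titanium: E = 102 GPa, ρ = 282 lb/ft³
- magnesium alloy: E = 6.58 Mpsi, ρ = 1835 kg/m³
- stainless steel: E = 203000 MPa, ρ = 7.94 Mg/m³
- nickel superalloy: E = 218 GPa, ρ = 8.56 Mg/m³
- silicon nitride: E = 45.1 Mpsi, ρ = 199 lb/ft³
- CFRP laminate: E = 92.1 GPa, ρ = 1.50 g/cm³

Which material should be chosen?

CFRP laminate

Putting every candidate on a common basis:
  titanium alloy: E = 107.6 GPa, ρ = 4429 kg/m³
  commercially pure titanium: E = 102.0 GPa, ρ = 4517 kg/m³
  magnesium alloy: E = 45.37 GPa, ρ = 1835 kg/m³
  stainless steel: E = 203.0 GPa, ρ = 7940 kg/m³
  nickel superalloy: E = 218.0 GPa, ρ = 8560 kg/m³
  silicon nitride: E = 311.0 GPa, ρ = 3188 kg/m³
  CFRP laminate: E = 92.10 GPa, ρ = 1500 kg/m³
  CFRP laminate: M = 3.01×10⁻³
  silicon nitride: M = 2.13×10⁻³
  magnesium alloy: M = 1.94×10⁻³
  titanium alloy: M = 1.07×10⁻³
  commercially pure titanium: M = 1.03×10⁻³
  stainless steel: M = 0.740×10⁻³
  nickel superalloy: M = 0.703×10⁻³
Highest index: CFRP laminate.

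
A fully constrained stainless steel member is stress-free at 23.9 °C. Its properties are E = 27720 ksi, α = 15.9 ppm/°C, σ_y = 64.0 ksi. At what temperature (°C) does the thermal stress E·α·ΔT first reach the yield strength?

169 °C

E = 27720 ksi = 191.1 GPa.
σ_y = 64.0 ksi = 441.3 MPa.
E·α·ΔT = 441.3 MPa ⇒ ΔT = 441.3 / (191.1×10³ × 15.9×10⁻⁶) = 145.2 K.
T = 23.9 + 145.2 = 169.1 °C.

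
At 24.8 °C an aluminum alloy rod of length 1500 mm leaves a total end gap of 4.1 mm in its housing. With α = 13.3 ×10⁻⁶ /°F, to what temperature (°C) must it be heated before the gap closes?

139 °C

α = 13.3×10⁻⁶/°F × 9/5 = 23.9×10⁻⁶/K.
α·L₀·ΔT = 4.1 mm ⇒ ΔT = 4.1 / (23.9×10⁻⁶ × 1500.0) = 114.2 K.
T = 24.8 + 114.2 = 139.0 °C.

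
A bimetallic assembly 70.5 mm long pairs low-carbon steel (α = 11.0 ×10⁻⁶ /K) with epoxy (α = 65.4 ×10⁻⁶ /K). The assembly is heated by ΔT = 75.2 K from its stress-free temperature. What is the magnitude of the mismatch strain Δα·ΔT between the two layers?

Δα = |11.0 − 65.4|×10⁻⁶/K = 54.4×10⁻⁶/K.
Mismatch strain = Δα·ΔT = 54.4×10⁻⁶ × 75.2 = 4.09×10⁻³.

4.09×10⁻³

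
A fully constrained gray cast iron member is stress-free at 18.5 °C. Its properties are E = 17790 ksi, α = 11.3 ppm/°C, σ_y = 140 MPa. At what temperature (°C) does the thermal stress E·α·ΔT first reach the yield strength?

E = 17790 ksi = 122.7 GPa.
E·α·ΔT = 140.0 MPa ⇒ ΔT = 140.0 / (122.7×10³ × 11.3×10⁻⁶) = 101.0 K.
T = 18.5 + 101.0 = 119.5 °C.

120 °C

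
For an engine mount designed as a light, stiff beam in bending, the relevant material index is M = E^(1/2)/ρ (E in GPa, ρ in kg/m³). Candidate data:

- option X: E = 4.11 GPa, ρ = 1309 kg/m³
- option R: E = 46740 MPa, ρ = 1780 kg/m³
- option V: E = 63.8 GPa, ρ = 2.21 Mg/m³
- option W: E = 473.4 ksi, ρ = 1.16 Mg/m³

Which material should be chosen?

option R

Putting every candidate on a common basis:
  option X: E = 4.110 GPa, ρ = 1309 kg/m³
  option R: E = 46.74 GPa, ρ = 1780 kg/m³
  option V: E = 63.80 GPa, ρ = 2210 kg/m³
  option W: E = 3.264 GPa, ρ = 1160 kg/m³
  option R: M = 3.84×10⁻³
  option V: M = 3.61×10⁻³
  option W: M = 1.56×10⁻³
  option X: M = 1.55×10⁻³
Option R has the largest M.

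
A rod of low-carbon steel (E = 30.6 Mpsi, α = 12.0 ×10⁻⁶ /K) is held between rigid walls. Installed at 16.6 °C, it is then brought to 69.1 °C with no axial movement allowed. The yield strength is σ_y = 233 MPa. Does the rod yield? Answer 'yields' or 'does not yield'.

E = 30.6 Mpsi = 211.0 GPa.
ΔT = 52.50 K. Constrained thermal stress σ = E·α·ΔT = 211.0×10³ MPa × 12.0×10⁻⁶ × 52.50 = 133 MPa (compressive).
Compare to σ_y = 233 MPa: σ < σ_y, so it does not yield.

does not yield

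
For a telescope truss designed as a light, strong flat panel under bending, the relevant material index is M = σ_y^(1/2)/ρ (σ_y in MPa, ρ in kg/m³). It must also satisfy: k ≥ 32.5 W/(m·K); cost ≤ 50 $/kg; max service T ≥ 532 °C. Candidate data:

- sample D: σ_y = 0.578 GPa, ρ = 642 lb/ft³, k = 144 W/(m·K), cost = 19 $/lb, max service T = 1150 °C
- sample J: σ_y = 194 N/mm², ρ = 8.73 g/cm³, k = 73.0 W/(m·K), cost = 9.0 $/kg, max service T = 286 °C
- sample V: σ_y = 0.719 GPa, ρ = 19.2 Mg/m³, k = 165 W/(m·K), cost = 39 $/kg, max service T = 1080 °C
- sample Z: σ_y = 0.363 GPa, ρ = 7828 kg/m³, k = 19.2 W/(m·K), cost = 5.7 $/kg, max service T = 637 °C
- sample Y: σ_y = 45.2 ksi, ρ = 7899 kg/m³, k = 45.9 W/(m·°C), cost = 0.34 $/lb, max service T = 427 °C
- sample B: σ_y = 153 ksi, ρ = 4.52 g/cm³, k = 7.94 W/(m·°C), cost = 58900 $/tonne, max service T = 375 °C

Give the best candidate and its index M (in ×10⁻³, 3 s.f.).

sample D, M = 2.34×10⁻³

Screen on constraints: k ≥ 32.5 W/(m·K); cost ≤ 50 $/kg; max service T ≥ 532 °C. Survivors: sample D, sample V.
In SI units:
  sample D: σ_y = 578.0 MPa, ρ = 10280 kg/m³
  sample V: σ_y = 719.0 MPa, ρ = 19200 kg/m³
  sample D: M = 2.34×10⁻³
  sample V: M = 1.40×10⁻³
Highest index: sample D.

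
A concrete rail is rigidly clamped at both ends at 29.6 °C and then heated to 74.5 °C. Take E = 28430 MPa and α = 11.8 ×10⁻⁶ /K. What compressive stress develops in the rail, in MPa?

E = 28430 MPa = 28.43 GPa.
ΔT = 44.90 K. Constrained thermal stress σ = E·α·ΔT = 28.43×10³ MPa × 11.8×10⁻⁶ × 44.90 = 15.1 MPa (compressive).

15.1 MPa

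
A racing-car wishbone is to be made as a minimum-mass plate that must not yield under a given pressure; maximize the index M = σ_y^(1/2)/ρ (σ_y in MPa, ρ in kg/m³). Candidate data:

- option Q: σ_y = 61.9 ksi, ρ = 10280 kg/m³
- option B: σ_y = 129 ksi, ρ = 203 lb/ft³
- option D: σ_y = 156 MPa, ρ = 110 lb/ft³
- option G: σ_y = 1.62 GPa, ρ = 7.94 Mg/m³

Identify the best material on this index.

Normalizing units and computing the index:
  option Q: σ_y = 426.8 MPa, ρ = 10280 kg/m³
  option B: σ_y = 889.4 MPa, ρ = 3252 kg/m³
  option D: σ_y = 156.0 MPa, ρ = 1762 kg/m³
  option G: σ_y = 1620 MPa, ρ = 7940 kg/m³
  option B: M = 9.17×10⁻³
  option D: M = 7.09×10⁻³
  option G: M = 5.07×10⁻³
  option Q: M = 2.01×10⁻³
Option B ranks first.

option B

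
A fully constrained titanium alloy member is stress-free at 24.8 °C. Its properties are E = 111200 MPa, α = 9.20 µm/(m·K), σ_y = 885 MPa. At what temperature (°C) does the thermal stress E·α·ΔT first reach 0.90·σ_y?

E = 111200 MPa = 111.2 GPa.
E·α·ΔT = 796.5 MPa ⇒ ΔT = 796.5 / (111.2×10³ × 9.20×10⁻⁶) = 778.6 K.
T = 24.8 + 778.6 = 803.4 °C.

803 °C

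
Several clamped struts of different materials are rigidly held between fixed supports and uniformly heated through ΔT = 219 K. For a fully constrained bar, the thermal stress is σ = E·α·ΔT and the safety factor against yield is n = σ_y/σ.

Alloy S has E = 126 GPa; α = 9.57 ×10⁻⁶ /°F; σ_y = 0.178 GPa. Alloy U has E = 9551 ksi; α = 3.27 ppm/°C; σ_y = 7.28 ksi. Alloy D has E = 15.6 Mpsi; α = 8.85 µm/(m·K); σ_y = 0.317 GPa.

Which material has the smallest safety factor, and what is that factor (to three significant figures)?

With everything in SI (GPa, ×10⁻⁶/K, MPa):
  alloy S: E = 126.0, α = 17.2, σ_y = 178.0 → σ = 475 MPa, n = 0.374
  alloy U: E = 65.85, α = 3.27, σ_y = 50.19 → σ = 47.2 MPa, n = 1.06
  alloy D: E = 107.6, α = 8.85, σ_y = 317.0 → σ = 208 MPa, n = 1.52
Alloy S has the lowest safety factor, n = 0.374.

alloy S, n = 0.374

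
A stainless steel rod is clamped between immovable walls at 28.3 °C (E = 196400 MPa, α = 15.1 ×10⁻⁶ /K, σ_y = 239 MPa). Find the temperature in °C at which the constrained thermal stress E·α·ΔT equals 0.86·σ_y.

E = 196400 MPa = 196.4 GPa.
E·α·ΔT = 205.5 MPa ⇒ ΔT = 205.5 / (196.4×10³ × 15.1×10⁻⁶) = 69.31 K.
T = 28.3 + 69.31 = 97.61 °C.

97.6 °C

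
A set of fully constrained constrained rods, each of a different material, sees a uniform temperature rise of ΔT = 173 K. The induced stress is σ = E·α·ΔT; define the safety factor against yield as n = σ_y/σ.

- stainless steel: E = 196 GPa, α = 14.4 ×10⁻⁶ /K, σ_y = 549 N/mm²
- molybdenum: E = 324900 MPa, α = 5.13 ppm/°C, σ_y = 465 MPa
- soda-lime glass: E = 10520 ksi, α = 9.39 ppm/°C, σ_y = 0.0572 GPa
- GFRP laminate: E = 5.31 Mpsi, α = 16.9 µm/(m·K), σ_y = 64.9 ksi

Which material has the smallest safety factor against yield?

Converting E to GPa, α to ×10⁻⁶/K, σ_y to MPa, then σ and n for each:
  stainless steel: E = 196.0, α = 14.4, σ_y = 549.0 → σ = 488 MPa, n = 1.12
  molybdenum: E = 324.9, α = 5.13, σ_y = 465.0 → σ = 288 MPa, n = 1.61
  soda-lime glass: E = 72.53, α = 9.39, σ_y = 57.20 → σ = 118 MPa, n = 0.485
  GFRP laminate: E = 36.61, α = 16.9, σ_y = 447.5 → σ = 107 MPa, n = 4.18
Soda-lime glass has the lowest safety factor, n = 0.485.

soda-lime glass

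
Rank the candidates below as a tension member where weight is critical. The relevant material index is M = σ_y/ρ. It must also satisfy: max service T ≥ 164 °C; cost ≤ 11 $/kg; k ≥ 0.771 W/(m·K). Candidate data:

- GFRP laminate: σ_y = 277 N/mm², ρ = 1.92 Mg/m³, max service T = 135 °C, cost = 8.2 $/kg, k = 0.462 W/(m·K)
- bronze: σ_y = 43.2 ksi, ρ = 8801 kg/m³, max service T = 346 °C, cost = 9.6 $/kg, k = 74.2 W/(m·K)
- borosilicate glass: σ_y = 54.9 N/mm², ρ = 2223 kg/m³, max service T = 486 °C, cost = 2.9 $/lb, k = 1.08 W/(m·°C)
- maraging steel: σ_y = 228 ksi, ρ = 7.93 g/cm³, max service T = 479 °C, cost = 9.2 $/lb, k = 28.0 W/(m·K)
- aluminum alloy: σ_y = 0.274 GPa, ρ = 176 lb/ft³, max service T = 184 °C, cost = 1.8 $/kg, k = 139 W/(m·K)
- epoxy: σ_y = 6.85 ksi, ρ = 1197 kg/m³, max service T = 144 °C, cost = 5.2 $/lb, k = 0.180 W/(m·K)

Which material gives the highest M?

Screen on constraints: max service T ≥ 164 °C; cost ≤ 11 $/kg; k ≥ 0.771 W/(m·K). Survivors: bronze, borosilicate glass, aluminum alloy.
After converting to SI:
  bronze: σ_y = 297.9 MPa, ρ = 8801 kg/m³
  borosilicate glass: σ_y = 54.90 MPa, ρ = 2223 kg/m³
  aluminum alloy: σ_y = 274.0 MPa, ρ = 2819 kg/m³
  aluminum alloy: M = 97.2 kN·m/kg
  bronze: M = 33.8 kN·m/kg
  borosilicate glass: M = 24.7 kN·m/kg
Highest index: aluminum alloy.

aluminum alloy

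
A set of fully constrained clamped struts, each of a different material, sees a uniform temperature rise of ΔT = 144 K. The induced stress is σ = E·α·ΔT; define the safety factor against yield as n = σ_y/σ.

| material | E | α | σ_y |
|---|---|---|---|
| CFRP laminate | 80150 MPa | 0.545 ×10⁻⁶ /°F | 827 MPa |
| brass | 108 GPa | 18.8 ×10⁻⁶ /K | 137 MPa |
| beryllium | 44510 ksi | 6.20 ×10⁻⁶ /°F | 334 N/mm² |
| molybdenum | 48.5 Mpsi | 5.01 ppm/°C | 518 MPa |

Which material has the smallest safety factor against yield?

In consistent units (E in GPa, α in ×10⁻⁶/K, σ_y in MPa):
  CFRP laminate: E = 80.15, α = 0.981, σ_y = 827.0 → σ = 11.3 MPa, n = 73.0
  brass: E = 108.0, α = 18.8, σ_y = 137.0 → σ = 292 MPa, n = 0.469
  beryllium: E = 306.9, α = 11.2, σ_y = 334.0 → σ = 493 MPa, n = 0.677
  molybdenum: E = 334.4, α = 5.01, σ_y = 518.0 → σ = 241 MPa, n = 2.15
Brass has the lowest safety factor, n = 0.469.

brass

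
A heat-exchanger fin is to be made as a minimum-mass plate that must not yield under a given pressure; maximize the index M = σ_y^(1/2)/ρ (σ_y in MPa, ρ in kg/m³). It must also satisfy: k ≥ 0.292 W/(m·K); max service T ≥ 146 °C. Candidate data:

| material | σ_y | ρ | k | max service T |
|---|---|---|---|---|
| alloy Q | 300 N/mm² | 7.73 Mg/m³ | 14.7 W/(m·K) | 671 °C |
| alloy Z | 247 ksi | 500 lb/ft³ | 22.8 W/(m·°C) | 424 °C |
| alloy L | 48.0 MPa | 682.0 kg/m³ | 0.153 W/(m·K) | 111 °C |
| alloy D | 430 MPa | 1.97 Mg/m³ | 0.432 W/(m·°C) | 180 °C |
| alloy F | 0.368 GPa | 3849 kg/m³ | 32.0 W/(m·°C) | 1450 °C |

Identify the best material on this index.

alloy D

Screen on constraints: k ≥ 0.292 W/(m·K); max service T ≥ 146 °C. Survivors: alloy Q, alloy Z, alloy D, alloy F.
Convert each candidate to consistent units, then evaluate M:
  alloy Q: σ_y = 300.0 MPa, ρ = 7730 kg/m³
  alloy Z: σ_y = 1703 MPa, ρ = 8009 kg/m³
  alloy D: σ_y = 430.0 MPa, ρ = 1970 kg/m³
  alloy F: σ_y = 368.0 MPa, ρ = 3849 kg/m³
  alloy D: M = 10.5×10⁻³
  alloy Z: M = 5.15×10⁻³
  alloy F: M = 4.98×10⁻³
  alloy Q: M = 2.24×10⁻³
The maximum is for alloy D.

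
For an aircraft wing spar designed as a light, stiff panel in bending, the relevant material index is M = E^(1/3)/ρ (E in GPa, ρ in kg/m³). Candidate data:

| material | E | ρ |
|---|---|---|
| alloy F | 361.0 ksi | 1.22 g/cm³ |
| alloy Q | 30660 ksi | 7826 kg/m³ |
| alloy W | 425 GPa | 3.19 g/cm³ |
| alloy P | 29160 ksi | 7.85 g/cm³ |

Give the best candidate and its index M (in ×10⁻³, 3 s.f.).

alloy W, M = 2.36×10⁻³

After converting to SI:
  alloy F: E = 2.489 GPa, ρ = 1220 kg/m³
  alloy Q: E = 211.4 GPa, ρ = 7826 kg/m³
  alloy W: E = 425.0 GPa, ρ = 3190 kg/m³
  alloy P: E = 201.1 GPa, ρ = 7850 kg/m³
  alloy W: M = 2.36×10⁻³
  alloy F: M = 1.11×10⁻³
  alloy Q: M = 0.761×10⁻³
  alloy P: M = 0.746×10⁻³
The maximum is for alloy W.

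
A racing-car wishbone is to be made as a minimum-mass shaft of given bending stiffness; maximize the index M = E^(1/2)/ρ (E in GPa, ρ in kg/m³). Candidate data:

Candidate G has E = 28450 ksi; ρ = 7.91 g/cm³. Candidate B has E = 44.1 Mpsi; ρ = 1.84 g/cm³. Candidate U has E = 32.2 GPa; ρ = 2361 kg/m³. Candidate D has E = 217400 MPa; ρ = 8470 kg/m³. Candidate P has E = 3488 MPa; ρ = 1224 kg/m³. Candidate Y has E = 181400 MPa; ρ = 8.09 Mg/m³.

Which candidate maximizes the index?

candidate B

Normalizing units and computing the index:
  candidate G: E = 196.2 GPa, ρ = 7910 kg/m³
  candidate B: E = 304.1 GPa, ρ = 1840 kg/m³
  candidate U: E = 32.20 GPa, ρ = 2361 kg/m³
  candidate D: E = 217.4 GPa, ρ = 8470 kg/m³
  candidate P: E = 3.488 GPa, ρ = 1224 kg/m³
  candidate Y: E = 181.4 GPa, ρ = 8090 kg/m³
  candidate B: M = 9.48×10⁻³
  candidate U: M = 2.40×10⁻³
  candidate G: M = 1.77×10⁻³
  candidate D: M = 1.74×10⁻³
  candidate Y: M = 1.66×10⁻³
  candidate P: M = 1.53×10⁻³
The maximum is for candidate B.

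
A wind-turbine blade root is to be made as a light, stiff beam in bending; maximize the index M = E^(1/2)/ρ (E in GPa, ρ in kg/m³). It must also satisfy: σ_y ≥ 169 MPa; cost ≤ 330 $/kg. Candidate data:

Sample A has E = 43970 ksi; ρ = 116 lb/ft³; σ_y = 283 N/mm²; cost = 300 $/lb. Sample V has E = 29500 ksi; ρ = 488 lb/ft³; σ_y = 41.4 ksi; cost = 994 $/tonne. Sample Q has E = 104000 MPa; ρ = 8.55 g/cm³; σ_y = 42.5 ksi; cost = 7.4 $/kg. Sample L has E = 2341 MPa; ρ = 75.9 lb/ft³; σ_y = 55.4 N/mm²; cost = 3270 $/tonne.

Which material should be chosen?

Screen on constraints: σ_y ≥ 169 MPa; cost ≤ 330 $/kg. Survivors: sample V, sample Q.
Normalizing units and computing the index:
  sample V: E = 203.4 GPa, ρ = 7817 kg/m³
  sample Q: E = 104.0 GPa, ρ = 8550 kg/m³
  sample V: M = 1.82×10⁻³
  sample Q: M = 1.19×10⁻³
Sample V ranks first.

sample V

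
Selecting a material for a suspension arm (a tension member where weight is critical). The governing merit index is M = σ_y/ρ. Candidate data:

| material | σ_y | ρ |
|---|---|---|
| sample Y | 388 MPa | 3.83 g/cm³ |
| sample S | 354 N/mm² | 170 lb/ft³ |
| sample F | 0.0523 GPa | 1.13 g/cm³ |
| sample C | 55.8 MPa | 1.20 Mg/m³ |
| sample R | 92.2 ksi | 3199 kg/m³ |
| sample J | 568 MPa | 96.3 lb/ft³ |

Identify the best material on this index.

Putting every candidate on a common basis:
  sample Y: σ_y = 388.0 MPa, ρ = 3830 kg/m³
  sample S: σ_y = 354.0 MPa, ρ = 2723 kg/m³
  sample F: σ_y = 52.30 MPa, ρ = 1130 kg/m³
  sample C: σ_y = 55.80 MPa, ρ = 1200 kg/m³
  sample R: σ_y = 635.7 MPa, ρ = 3199 kg/m³
  sample J: σ_y = 568.0 MPa, ρ = 1543 kg/m³
  sample J: M = 368 kN·m/kg
  sample R: M = 199 kN·m/kg
  sample S: M = 130 kN·m/kg
  sample Y: M = 101 kN·m/kg
  sample C: M = 46.5 kN·m/kg
  sample F: M = 46.3 kN·m/kg
Sample J ranks first.

sample J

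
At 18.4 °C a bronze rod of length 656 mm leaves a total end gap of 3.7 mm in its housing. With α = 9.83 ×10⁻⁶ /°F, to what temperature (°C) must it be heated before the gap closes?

α = 9.83×10⁻⁶/°F × 9/5 = 17.7×10⁻⁶/K.
α·L₀·ΔT = 3.7 mm ⇒ ΔT = 3.7 / (17.7×10⁻⁶ × 656.0) = 318.8 K.
T = 18.4 + 318.8 = 337.2 °C.

337 °C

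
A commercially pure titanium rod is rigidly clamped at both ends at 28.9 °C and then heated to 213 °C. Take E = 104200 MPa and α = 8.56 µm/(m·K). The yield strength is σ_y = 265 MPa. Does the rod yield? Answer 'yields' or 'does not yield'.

E = 104200 MPa = 104.2 GPa.
ΔT = 184.1 K. Constrained thermal stress σ = E·α·ΔT = 104.2×10³ MPa × 8.56×10⁻⁶ × 184.1 = 164 MPa (compressive).
Compare to σ_y = 265 MPa: σ < σ_y, so it does not yield.

does not yield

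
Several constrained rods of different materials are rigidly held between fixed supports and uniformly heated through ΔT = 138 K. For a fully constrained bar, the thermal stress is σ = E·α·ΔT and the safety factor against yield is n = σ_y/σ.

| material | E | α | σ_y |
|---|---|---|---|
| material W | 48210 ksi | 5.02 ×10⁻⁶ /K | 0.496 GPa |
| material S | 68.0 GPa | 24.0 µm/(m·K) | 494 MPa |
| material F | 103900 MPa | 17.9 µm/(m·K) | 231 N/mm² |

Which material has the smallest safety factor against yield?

In consistent units (E in GPa, α in ×10⁻⁶/K, σ_y in MPa):
  material W: E = 332.4, α = 5.02, σ_y = 496.0 → σ = 230 MPa, n = 2.15
  material S: E = 68.00, α = 24.0, σ_y = 494.0 → σ = 225 MPa, n = 2.19
  material F: E = 103.9, α = 17.9, σ_y = 231.0 → σ = 257 MPa, n = 0.900
The minimum is material F at n = 0.900.

material F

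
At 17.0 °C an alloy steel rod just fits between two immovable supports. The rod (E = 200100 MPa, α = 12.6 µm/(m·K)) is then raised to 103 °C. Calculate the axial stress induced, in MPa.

E = 200100 MPa = 200.1 GPa.
ΔT = 86.00 K. Constrained thermal stress σ = E·α·ΔT = 200.1×10³ MPa × 12.6×10⁻⁶ × 86.00 = 217 MPa (compressive).

217 MPa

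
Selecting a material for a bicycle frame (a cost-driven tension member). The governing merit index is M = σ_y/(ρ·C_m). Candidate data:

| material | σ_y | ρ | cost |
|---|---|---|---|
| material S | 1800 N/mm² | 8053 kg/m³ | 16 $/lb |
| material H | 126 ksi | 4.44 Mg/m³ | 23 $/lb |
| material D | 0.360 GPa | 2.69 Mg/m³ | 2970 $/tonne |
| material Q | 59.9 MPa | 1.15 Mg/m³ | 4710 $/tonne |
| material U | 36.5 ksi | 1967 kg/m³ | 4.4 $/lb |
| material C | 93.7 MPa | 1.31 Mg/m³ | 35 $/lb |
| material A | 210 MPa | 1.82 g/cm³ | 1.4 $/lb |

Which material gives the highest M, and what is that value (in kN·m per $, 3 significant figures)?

Normalizing units and computing the index:
  material S: σ_y = 1800 MPa, ρ = 8053 kg/m³, cost = 35.27 $/kg
  material H: σ_y = 868.7 MPa, ρ = 4440 kg/m³, cost = 50.71 $/kg
  material D: σ_y = 360.0 MPa, ρ = 2690 kg/m³, cost = 2.970 $/kg
  material Q: σ_y = 59.90 MPa, ρ = 1150 kg/m³, cost = 4.710 $/kg
  material U: σ_y = 251.7 MPa, ρ = 1967 kg/m³, cost = 9.700 $/kg
  material C: σ_y = 93.70 MPa, ρ = 1310 kg/m³, cost = 77.16 $/kg
  material A: σ_y = 210.0 MPa, ρ = 1820 kg/m³, cost = 3.086 $/kg
  material D: M = 45.1 kN·m per $
  material A: M = 37.4 kN·m per $
  material U: M = 13.2 kN·m per $
  material Q: M = 11.1 kN·m per $
  material S: M = 6.34 kN·m per $
  material H: M = 3.86 kN·m per $
  material C: M = 0.927 kN·m per $
Highest index: material D.

material D, M = 45.1 kN·m per $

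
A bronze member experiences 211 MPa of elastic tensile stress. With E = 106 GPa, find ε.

ε = σ/E = 211 / 106000 = 1.99×10⁻³.

1.99×10⁻³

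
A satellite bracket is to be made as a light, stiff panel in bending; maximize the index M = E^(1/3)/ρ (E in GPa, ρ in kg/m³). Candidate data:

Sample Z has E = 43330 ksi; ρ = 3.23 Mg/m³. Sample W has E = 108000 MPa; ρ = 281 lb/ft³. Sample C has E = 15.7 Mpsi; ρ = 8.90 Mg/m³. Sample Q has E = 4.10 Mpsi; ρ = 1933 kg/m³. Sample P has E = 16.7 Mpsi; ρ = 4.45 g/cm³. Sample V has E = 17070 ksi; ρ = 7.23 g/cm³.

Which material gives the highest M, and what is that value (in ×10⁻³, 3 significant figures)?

sample Z, M = 2.07×10⁻³

After converting to SI:
  sample Z: E = 298.7 GPa, ρ = 3230 kg/m³
  sample W: E = 108.0 GPa, ρ = 4501 kg/m³
  sample C: E = 108.2 GPa, ρ = 8900 kg/m³
  sample Q: E = 28.27 GPa, ρ = 1933 kg/m³
  sample P: E = 115.1 GPa, ρ = 4450 kg/m³
  sample V: E = 117.7 GPa, ρ = 7230 kg/m³
  sample Z: M = 2.07×10⁻³
  sample Q: M = 1.58×10⁻³
  sample P: M = 1.09×10⁻³
  sample W: M = 1.06×10⁻³
  sample V: M = 0.678×10⁻³
  sample C: M = 0.535×10⁻³
The maximum is for sample Z.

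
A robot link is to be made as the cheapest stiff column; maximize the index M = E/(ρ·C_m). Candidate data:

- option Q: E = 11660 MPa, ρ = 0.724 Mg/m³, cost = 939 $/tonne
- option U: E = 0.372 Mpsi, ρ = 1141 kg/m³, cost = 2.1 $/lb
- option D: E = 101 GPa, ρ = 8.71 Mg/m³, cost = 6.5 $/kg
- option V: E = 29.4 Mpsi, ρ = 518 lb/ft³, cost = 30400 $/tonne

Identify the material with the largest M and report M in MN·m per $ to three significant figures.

option Q, M = 17.2 MN·m per $

Putting every candidate on a common basis:
  option Q: E = 11.66 GPa, ρ = 724.0 kg/m³, cost = 0.9390 $/kg
  option U: E = 2.565 GPa, ρ = 1141 kg/m³, cost = 4.630 $/kg
  option D: E = 101.0 GPa, ρ = 8710 kg/m³, cost = 6.500 $/kg
  option V: E = 202.7 GPa, ρ = 8298 kg/m³, cost = 30.40 $/kg
  option Q: M = 17.2 MN·m per $
  option D: M = 1.78 MN·m per $
  option V: M = 0.804 MN·m per $
  option U: M = 0.486 MN·m per $
Option Q has the largest M.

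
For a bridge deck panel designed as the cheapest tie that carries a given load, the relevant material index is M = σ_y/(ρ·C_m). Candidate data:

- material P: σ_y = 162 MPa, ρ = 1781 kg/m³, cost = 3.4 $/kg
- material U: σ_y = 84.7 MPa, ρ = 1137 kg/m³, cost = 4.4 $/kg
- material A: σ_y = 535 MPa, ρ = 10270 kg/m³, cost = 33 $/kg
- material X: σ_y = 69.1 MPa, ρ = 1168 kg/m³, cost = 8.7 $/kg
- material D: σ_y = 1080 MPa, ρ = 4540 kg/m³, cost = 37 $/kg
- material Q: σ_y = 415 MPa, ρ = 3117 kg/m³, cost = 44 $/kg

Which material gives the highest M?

material P

Computing M directly (units already consistent):
  material P: M = 26.8 kN·m per $
  material U: M = 16.9 kN·m per $
  material X: M = 6.80 kN·m per $
  material D: M = 6.43 kN·m per $
  material Q: M = 3.03 kN·m per $
  material A: M = 1.58 kN·m per $
Material P ranks first.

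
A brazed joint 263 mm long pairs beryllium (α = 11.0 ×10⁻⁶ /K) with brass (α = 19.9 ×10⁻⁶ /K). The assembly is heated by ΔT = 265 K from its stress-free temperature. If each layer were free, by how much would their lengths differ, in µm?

620 µm

Δα = |11.0 − 19.9|×10⁻⁶/K = 8.90×10⁻⁶/K.
ΔL_mismatch = Δα·L·ΔT = 8.90×10⁻⁶ × 263.0 mm × 265.0 K = 620 µm.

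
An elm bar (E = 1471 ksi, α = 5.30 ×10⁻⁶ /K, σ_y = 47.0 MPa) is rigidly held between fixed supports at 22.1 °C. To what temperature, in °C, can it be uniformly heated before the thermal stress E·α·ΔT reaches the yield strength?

E = 1471 ksi = 10.14 GPa.
E·α·ΔT = 47.00 MPa ⇒ ΔT = 47.00 / (10.14×10³ × 5.30×10⁻⁶) = 874.4 K.
T = 22.1 + 874.4 = 896.5 °C.

896 °C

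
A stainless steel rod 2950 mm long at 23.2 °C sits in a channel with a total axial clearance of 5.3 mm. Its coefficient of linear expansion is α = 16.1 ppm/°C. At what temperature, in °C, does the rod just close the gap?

α·L₀·ΔT = 5.3 mm ⇒ ΔT = 5.3 / (16.1×10⁻⁶ × 2950.0) = 111.6 K.
T = 23.2 + 111.6 = 134.8 °C.

135 °C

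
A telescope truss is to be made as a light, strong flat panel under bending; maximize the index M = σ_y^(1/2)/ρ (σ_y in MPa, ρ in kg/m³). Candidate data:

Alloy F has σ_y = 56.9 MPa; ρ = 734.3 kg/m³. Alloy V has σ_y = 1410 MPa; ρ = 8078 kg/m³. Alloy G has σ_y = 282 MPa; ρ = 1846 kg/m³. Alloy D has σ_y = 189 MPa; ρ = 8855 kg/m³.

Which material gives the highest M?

alloy F

Computing M directly (units already consistent):
  alloy F: M = 10.3×10⁻³
  alloy G: M = 9.10×10⁻³
  alloy V: M = 4.65×10⁻³
  alloy D: M = 1.55×10⁻³
Alloy F ranks first.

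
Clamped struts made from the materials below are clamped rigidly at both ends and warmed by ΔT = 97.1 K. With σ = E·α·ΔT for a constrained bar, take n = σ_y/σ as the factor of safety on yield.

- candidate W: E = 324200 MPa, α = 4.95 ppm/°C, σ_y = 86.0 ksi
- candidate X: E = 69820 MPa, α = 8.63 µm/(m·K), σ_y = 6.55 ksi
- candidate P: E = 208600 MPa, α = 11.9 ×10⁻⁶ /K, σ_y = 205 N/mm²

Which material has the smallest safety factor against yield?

candidate X

With everything in SI (GPa, ×10⁻⁶/K, MPa):
  candidate W: E = 324.2, α = 4.95, σ_y = 592.9 → σ = 156 MPa, n = 3.81
  candidate X: E = 69.82, α = 8.63, σ_y = 45.16 → σ = 58.5 MPa, n = 0.772
  candidate P: E = 208.6, α = 11.9, σ_y = 205.0 → σ = 241 MPa, n = 0.850
Smallest n: candidate X with n = 0.772.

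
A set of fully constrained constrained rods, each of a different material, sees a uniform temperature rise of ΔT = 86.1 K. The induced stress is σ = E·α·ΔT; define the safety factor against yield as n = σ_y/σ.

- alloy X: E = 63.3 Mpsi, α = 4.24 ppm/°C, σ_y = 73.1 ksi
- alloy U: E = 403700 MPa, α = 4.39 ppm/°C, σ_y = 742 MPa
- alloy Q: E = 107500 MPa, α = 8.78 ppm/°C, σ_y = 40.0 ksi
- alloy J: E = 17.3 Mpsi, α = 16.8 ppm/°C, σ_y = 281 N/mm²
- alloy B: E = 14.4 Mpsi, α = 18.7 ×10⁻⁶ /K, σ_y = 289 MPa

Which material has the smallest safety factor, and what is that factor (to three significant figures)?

alloy J, n = 1.63

In consistent units (E in GPa, α in ×10⁻⁶/K, σ_y in MPa):
  alloy X: E = 436.4, α = 4.24, σ_y = 504.0 → σ = 159 MPa, n = 3.16
  alloy U: E = 403.7, α = 4.39, σ_y = 742.0 → σ = 153 MPa, n = 4.86
  alloy Q: E = 107.5, α = 8.78, σ_y = 275.8 → σ = 81.3 MPa, n = 3.39
  alloy J: E = 119.3, α = 16.8, σ_y = 281.0 → σ = 173 MPa, n = 1.63
  alloy B: E = 99.28, α = 18.7, σ_y = 289.0 → σ = 160 MPa, n = 1.81
The minimum is alloy J at n = 1.63.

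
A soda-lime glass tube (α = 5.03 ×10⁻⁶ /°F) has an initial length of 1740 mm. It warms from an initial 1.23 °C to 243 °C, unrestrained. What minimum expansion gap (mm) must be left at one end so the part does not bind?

3.81 mm

Convert α: 5.03×10⁻⁶/°F × (9/5) = 9.05×10⁻⁶/K.
ΔT = 243 − 1.23 = 241.8 K.
ΔL = α·L₀·ΔT = 9.05×10⁻⁶ × 1740 mm × 241.8 K = 3.81 mm.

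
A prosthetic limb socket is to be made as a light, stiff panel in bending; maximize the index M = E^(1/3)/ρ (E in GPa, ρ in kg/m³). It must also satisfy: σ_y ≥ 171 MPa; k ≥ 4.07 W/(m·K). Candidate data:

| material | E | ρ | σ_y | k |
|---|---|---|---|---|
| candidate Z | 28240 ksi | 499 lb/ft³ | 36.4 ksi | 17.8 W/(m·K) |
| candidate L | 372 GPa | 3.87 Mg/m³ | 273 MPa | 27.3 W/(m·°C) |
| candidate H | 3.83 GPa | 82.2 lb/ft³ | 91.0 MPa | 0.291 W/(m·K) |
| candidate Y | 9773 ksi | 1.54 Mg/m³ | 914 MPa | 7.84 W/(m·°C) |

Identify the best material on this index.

Screen on constraints: σ_y ≥ 171 MPa; k ≥ 4.07 W/(m·K). Survivors: candidate Z, candidate L, candidate Y.
In SI units:
  candidate Z: E = 194.7 GPa, ρ = 7993 kg/m³
  candidate L: E = 372.0 GPa, ρ = 3870 kg/m³
  candidate Y: E = 67.38 GPa, ρ = 1540 kg/m³
  candidate Y: M = 2.64×10⁻³
  candidate L: M = 1.86×10⁻³
  candidate Z: M = 0.725×10⁻³
Highest index: candidate Y.

candidate Y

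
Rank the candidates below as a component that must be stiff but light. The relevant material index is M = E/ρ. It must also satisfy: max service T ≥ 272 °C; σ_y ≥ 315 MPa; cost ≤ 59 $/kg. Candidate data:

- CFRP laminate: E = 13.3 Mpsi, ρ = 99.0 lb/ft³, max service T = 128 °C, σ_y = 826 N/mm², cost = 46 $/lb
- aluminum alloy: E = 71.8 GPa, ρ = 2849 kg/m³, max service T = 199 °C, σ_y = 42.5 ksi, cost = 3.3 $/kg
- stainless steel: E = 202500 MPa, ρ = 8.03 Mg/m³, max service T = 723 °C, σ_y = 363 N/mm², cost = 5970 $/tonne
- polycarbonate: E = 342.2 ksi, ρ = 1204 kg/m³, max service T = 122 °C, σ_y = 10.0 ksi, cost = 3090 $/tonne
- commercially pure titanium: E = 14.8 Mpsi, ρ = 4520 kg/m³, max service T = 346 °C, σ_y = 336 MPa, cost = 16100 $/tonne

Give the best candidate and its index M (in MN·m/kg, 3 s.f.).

Screen on constraints: max service T ≥ 272 °C; σ_y ≥ 315 MPa; cost ≤ 59 $/kg. Survivors: stainless steel, commercially pure titanium.
After converting to SI:
  stainless steel: E = 202.5 GPa, ρ = 8030 kg/m³
  commercially pure titanium: E = 102.0 GPa, ρ = 4520 kg/m³
  stainless steel: M = 25.2 MN·m/kg
  commercially pure titanium: M = 22.6 MN·m/kg
The maximum is for stainless steel.

stainless steel, M = 25.2 MN·m/kg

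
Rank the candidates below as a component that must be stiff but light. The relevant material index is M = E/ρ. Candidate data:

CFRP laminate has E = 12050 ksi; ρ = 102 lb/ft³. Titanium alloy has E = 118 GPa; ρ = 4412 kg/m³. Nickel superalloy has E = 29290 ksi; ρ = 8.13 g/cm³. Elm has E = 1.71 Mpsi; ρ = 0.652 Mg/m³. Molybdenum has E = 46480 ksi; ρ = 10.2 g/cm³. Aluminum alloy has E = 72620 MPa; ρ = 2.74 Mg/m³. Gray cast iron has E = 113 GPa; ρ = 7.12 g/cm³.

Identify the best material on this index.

CFRP laminate

Putting every candidate on a common basis:
  CFRP laminate: E = 83.08 GPa, ρ = 1634 kg/m³
  titanium alloy: E = 118.0 GPa, ρ = 4412 kg/m³
  nickel superalloy: E = 201.9 GPa, ρ = 8130 kg/m³
  elm: E = 11.79 GPa, ρ = 652.0 kg/m³
  molybdenum: E = 320.5 GPa, ρ = 10200 kg/m³
  aluminum alloy: E = 72.62 GPa, ρ = 2740 kg/m³
  gray cast iron: E = 113.0 GPa, ρ = 7120 kg/m³
  CFRP laminate: M = 50.8 MN·m/kg
  molybdenum: M = 31.4 MN·m/kg
  titanium alloy: M = 26.7 MN·m/kg
  aluminum alloy: M = 26.5 MN·m/kg
  nickel superalloy: M = 24.8 MN·m/kg
  elm: M = 18.1 MN·m/kg
  gray cast iron: M = 15.9 MN·m/kg
CFRP laminate ranks first.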